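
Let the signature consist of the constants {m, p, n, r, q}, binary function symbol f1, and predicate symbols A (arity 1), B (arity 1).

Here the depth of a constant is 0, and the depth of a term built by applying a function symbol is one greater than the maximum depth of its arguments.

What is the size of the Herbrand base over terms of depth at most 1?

60

First count ground terms of depth ≤ 1.
Write N_k for the number of ground terms of depth ≤ k. A term of depth ≤ k is either a constant or a function symbol applied to arguments of depth ≤ k−1, so N_k = 5 + N_{k-1}^2.
N_0 = 5
N_1 = 5 + 5^2 = 30
So |H| = 30.
For each predicate symbol, the number of ground atoms is |H| raised to its arity; summing:
  A: 30;  B: 30
Total ground atoms: 30 + 30 = 60.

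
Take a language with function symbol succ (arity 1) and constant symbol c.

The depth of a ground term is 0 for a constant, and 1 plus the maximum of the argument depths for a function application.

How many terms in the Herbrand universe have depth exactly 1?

1

Let N_k count ground terms of depth at most k. Each non-constant term of depth ≤ k is some function symbol applied to depth-≤(k−1) arguments, giving N_k = 1 + N_{k-1}.
N_0 = 1
N_1 = 1 + 1 = 2
Terms of depth exactly 1: N_1 − N_0 = 2 − 1 = 1.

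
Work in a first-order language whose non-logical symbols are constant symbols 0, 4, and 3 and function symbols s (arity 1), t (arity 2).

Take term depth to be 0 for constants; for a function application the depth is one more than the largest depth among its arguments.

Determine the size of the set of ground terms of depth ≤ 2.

243

Let N_k count ground terms of depth at most k. Each non-constant term of depth ≤ k is some function symbol applied to depth-≤(k−1) arguments, giving N_k = 3 + N_{k-1} + N_{k-1}^2.
N_0 = 3
N_1 = 3 + 3 + 3^2 = 15
N_2 = 3 + 15 + 15^2 = 243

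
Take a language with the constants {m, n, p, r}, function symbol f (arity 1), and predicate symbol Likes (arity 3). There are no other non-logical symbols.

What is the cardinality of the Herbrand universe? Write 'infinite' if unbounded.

infinite

The signature has at least one function symbol (f, arity 1) and at least one constant (m).
Iterating f gives infinitely many distinct ground terms: m, f(m), f(f(m)), ...
So the Herbrand universe is infinite.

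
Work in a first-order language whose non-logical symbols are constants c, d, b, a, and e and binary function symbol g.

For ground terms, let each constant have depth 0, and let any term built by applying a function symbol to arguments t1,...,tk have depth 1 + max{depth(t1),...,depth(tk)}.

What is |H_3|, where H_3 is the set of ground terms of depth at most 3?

819030

Let N_k = |{terms of depth ≤ k}|. Then N_0 = 5 and N_k = 5 + N_{k-1}^2 for k ≥ 1 (one summand per function symbol, arity giving the exponent).
N_0 = 5
N_1 = 5 + 5^2 = 30
N_2 = 5 + 30^2 = 905
N_3 = 5 + 905^2 = 819030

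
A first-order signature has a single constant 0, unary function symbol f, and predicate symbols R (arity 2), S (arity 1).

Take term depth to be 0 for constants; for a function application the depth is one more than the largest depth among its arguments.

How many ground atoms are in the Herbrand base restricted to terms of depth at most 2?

First count ground terms of depth ≤ 2.
Write N_k for the number of ground terms of depth ≤ k. A term of depth ≤ k is either a constant or a function symbol applied to arguments of depth ≤ k−1, so N_k = 1 + N_{k-1}.
N_0 = 1
N_1 = 1 + 1 = 2
N_2 = 1 + 2 = 3
Explicitly: 0, f(0), f(f(0)).
So |H| = 3.
A ground atom is a predicate applied to a tuple of terms from H, so the count is the sum over predicates of |H|^arity:
  R: 3^2 = 9;  S: 3
Total ground atoms: 9 + 3 = 12.

12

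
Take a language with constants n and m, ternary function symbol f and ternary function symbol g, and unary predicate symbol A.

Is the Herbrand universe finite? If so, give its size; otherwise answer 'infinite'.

The signature has at least one function symbol (f, arity 3) and at least one constant (n).
Iterating f gives infinitely many distinct ground terms: n, f(n, n, n), f(f(n, n, n), f(n, n, n), f(n, n, n)), ...
So the Herbrand universe is infinite.

infinite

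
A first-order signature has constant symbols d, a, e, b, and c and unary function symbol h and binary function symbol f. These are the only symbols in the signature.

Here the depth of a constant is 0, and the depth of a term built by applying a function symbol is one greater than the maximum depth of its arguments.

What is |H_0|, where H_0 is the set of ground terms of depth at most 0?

5

Count level by level. With function symbols h/1, f/2, the terms of depth ≤ k are the 5 constants together with each function applied to depth-≤(k−1) tuples, so N_k = 5 + N_{k-1} + N_{k-1}^2.
N_0 = 5
Explicitly: d, a, e, b, c.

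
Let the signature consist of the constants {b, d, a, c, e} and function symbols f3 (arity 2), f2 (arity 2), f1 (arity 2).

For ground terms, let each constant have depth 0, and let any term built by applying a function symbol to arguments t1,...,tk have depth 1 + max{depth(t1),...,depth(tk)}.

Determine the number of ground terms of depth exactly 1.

75

Count level by level. With function symbols f3/2, f2/2, f1/2, the terms of depth ≤ k are the 5 constants together with each function applied to depth-≤(k−1) tuples, so N_k = 5 + N_{k-1}^2 + N_{k-1}^2 + N_{k-1}^2.
N_0 = 5
N_1 = 5 + 5^2 + 5^2 + 5^2 = 80
Terms of depth exactly 1: N_1 − N_0 = 80 − 5 = 75.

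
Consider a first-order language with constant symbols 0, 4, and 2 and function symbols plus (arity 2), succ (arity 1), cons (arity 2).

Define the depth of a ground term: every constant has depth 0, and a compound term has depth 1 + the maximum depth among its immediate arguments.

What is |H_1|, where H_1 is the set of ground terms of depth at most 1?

24

If N_k denotes the number of depth-≤k ground terms, the 3 constants give N_0 = 3, and each function symbol of arity r contributes N_{k-1}^r new terms at level k: N_k = 3 + N_{k-1}^2 + N_{k-1} + N_{k-1}^2.
N_0 = 3
N_1 = 3 + 3^2 + 3 + 3^2 = 24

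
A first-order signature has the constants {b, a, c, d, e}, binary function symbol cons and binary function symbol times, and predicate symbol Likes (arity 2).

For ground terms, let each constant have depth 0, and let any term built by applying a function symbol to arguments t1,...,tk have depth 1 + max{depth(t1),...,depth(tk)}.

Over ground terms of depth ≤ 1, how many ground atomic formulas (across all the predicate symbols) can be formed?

3025

First count ground terms of depth ≤ 1.
Count level by level. With function symbols cons/2, times/2, the terms of depth ≤ k are the 5 constants together with each function applied to depth-≤(k−1) tuples, so N_k = 5 + N_{k-1}^2 + N_{k-1}^2.
N_0 = 5
N_1 = 5 + 5^2 + 5^2 = 55
So |H| = 55.
Ground atoms are formed by filling each argument slot of a predicate with a term from H, so an r-ary predicate gives |H|^r atoms:
  Likes: 55^2 = 3025
Total ground atoms: 3025.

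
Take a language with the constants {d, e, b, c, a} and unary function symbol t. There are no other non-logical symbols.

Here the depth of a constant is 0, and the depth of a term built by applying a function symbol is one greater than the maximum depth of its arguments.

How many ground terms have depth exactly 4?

Count level by level. With function symbols t/1, the terms of depth ≤ k are the 5 constants together with each function applied to depth-≤(k−1) tuples, so N_k = 5 + N_{k-1}.
N_0 = 5
N_1 = 5 + 5 = 10
N_2 = 5 + 10 = 15
N_3 = 5 + 15 = 20
N_4 = 5 + 20 = 25
Terms of depth exactly 4: N_4 − N_3 = 25 − 20 = 5.

5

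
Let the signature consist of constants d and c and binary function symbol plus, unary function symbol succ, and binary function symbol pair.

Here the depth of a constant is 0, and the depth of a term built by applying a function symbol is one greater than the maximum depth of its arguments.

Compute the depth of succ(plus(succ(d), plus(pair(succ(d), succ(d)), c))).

depth(succ(d)) = 1 + depth(d) = 1 + 0 = 1
depth(pair(succ(d), succ(d))) = 1 + max(1, 1) = 2
depth(plus(pair(succ(d), succ(d)), c)) = 1 + max(2, 0) = 3
depth(plus(succ(d), plus(pair(succ(d), succ(d)), c))) = 1 + max(1, 3) = 4
depth(succ(plus(succ(d), plus(pair(succ(d), succ(d)), c)))) = 1 + depth(plus(succ(d), plus(pair(succ(d), succ(d)), c))) = 1 + 4 = 5

5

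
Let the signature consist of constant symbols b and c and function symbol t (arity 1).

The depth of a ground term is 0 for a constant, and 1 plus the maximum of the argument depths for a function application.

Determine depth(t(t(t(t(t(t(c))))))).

6

depth(t(c)) = 1 + depth(c) = 1 + 0 = 1
depth(t(t(c))) = 1 + depth(t(c)) = 1 + 1 = 2
depth(t(t(t(c)))) = 1 + depth(t(t(c))) = 1 + 2 = 3
depth(t(t(t(t(c))))) = 1 + depth(t(t(t(c)))) = 1 + 3 = 4
depth(t(t(t(t(t(c)))))) = 1 + depth(t(t(t(t(c))))) = 1 + 4 = 5
depth(t(t(t(t(t(t(c))))))) = 1 + depth(t(t(t(t(t(c)))))) = 1 + 5 = 6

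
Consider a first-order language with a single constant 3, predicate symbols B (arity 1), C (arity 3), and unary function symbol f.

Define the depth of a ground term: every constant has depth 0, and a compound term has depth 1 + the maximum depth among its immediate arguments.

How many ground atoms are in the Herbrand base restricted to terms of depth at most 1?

10

First count ground terms of depth ≤ 1.
If N_k denotes the number of depth-≤k ground terms, the 1 constant gives N_0 = 1, and each function symbol of arity r contributes N_{k-1}^r new terms at level k: N_k = 1 + N_{k-1}.
N_0 = 1
N_1 = 1 + 1 = 2
Explicitly: 3, f(3).
So |H| = 2.
Ground atoms are formed by filling each argument slot of a predicate with a term from H, so an r-ary predicate gives |H|^r atoms:
  B: 2;  C: 2^3 = 8
Total ground atoms: 2 + 8 = 10.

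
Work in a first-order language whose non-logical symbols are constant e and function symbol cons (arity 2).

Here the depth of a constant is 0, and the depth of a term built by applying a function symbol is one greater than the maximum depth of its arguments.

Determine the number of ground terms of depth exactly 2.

If N_k denotes the number of depth-≤k ground terms, the 1 constant gives N_0 = 1, and each function symbol of arity r contributes N_{k-1}^r new terms at level k: N_k = 1 + N_{k-1}^2.
N_0 = 1
N_1 = 1 + 1^2 = 2
N_2 = 1 + 2^2 = 5
Terms of depth exactly 2: N_2 − N_1 = 5 − 2 = 3.

3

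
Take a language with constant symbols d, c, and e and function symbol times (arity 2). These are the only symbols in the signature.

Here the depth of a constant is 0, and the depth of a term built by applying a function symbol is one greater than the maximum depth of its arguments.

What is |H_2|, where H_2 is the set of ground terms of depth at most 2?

Let N_k count ground terms of depth at most k. Each non-constant term of depth ≤ k is some function symbol applied to depth-≤(k−1) arguments, giving N_k = 3 + N_{k-1}^2.
N_0 = 3
N_1 = 3 + 3^2 = 12
N_2 = 3 + 12^2 = 147

147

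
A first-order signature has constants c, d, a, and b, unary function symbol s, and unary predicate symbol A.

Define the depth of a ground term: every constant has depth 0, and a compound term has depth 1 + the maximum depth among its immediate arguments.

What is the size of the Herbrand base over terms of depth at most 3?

16

First count ground terms of depth ≤ 3.
Count level by level. With function symbols s/1, the terms of depth ≤ k are the 4 constants together with each function applied to depth-≤(k−1) tuples, so N_k = 4 + N_{k-1}.
N_0 = 4
N_1 = 4 + 4 = 8
N_2 = 4 + 8 = 12
N_3 = 4 + 12 = 16
So |H| = 16.
A ground atom is a predicate applied to a tuple of terms from H, so the count is the sum over predicates of |H|^arity:
  A: 16
Total ground atoms: 16.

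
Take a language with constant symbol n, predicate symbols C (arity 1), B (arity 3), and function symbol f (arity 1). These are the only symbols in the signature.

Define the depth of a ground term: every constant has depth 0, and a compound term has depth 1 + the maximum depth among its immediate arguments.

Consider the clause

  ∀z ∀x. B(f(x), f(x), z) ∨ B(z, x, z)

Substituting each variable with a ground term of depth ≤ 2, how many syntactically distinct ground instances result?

9

Ground terms of depth ≤ 2:
  Let N_k count ground terms of depth at most k. Each non-constant term of depth ≤ k is some function symbol applied to depth-≤(k−1) arguments, giving N_k = 1 + N_{k-1}.
  N_0 = 1
  N_1 = 1 + 1 = 2
  N_2 = 1 + 2 = 3
  Explicitly: n, f(n), f(f(n)).
So there are 3 ground terms available for substitution.
The clause has 2 distinct variables (z, x), each appearing in the body. In the free term algebra distinct substitutions yield syntactically distinct ground instances.
Number of ground instances = 3^2 = 9.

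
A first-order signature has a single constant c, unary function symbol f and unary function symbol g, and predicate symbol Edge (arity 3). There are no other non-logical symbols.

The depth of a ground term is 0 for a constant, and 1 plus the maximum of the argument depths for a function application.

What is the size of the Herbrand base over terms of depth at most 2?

First count ground terms of depth ≤ 2.
Let N_k count ground terms of depth at most k. Each non-constant term of depth ≤ k is some function symbol applied to depth-≤(k−1) arguments, giving N_k = 1 + N_{k-1} + N_{k-1}.
N_0 = 1
N_1 = 1 + 1 + 1 = 3
N_2 = 1 + 3 + 3 = 7
So |H| = 7.
Ground atoms are formed by filling each argument slot of a predicate with a term from H, so an r-ary predicate gives |H|^r atoms:
  Edge: 7^3 = 343
Total ground atoms: 343.

343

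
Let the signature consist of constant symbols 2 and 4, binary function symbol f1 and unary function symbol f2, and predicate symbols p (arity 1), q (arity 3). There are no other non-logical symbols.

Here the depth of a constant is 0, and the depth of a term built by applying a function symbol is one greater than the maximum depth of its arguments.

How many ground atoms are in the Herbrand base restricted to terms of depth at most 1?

520

First count ground terms of depth ≤ 1.
Let N_k count ground terms of depth at most k. Each non-constant term of depth ≤ k is some function symbol applied to depth-≤(k−1) arguments, giving N_k = 2 + N_{k-1}^2 + N_{k-1}.
N_0 = 2
N_1 = 2 + 2^2 + 2 = 8
Explicitly: 2, 4, f1(2, 2), f1(2, 4), f1(4, 2), f1(4, 4), f2(2), f2(4).
So |H| = 8.
For each predicate symbol, the number of ground atoms is |H| raised to its arity; summing:
  p: 8;  q: 8^3 = 512
Total ground atoms: 8 + 512 = 520.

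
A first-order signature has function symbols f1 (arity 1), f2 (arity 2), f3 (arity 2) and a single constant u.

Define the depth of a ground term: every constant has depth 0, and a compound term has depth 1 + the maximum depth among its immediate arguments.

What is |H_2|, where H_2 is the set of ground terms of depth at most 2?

37

Write N_k for the number of ground terms of depth ≤ k. A term of depth ≤ k is either a constant or a function symbol applied to arguments of depth ≤ k−1, so N_k = 1 + N_{k-1} + N_{k-1}^2 + N_{k-1}^2.
N_0 = 1
N_1 = 1 + 1 + 1^2 + 1^2 = 4
N_2 = 1 + 4 + 4^2 + 4^2 = 37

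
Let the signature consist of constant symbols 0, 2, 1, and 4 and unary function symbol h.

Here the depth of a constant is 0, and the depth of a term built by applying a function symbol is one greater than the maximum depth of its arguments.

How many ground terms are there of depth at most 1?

8

Write N_k for the number of ground terms of depth ≤ k. A term of depth ≤ k is either a constant or a function symbol applied to arguments of depth ≤ k−1, so N_k = 4 + N_{k-1}.
N_0 = 4
N_1 = 4 + 4 = 8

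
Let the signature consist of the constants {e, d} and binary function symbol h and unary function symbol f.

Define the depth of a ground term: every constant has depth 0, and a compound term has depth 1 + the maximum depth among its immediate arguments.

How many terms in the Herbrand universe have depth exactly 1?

Count level by level. With function symbols h/2, f/1, the terms of depth ≤ k are the 2 constants together with each function applied to depth-≤(k−1) tuples, so N_k = 2 + N_{k-1}^2 + N_{k-1}.
N_0 = 2
N_1 = 2 + 2^2 + 2 = 8
Terms of depth exactly 1: N_1 − N_0 = 8 − 2 = 6.

6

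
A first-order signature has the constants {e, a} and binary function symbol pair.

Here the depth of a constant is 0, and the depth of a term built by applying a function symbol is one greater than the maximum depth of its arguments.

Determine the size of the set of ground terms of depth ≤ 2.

Let N_k = |{terms of depth ≤ k}|. Then N_0 = 2 and N_k = 2 + N_{k-1}^2 for k ≥ 1 (one summand per function symbol, arity giving the exponent).
N_0 = 2
N_1 = 2 + 2^2 = 6
N_2 = 2 + 6^2 = 38

38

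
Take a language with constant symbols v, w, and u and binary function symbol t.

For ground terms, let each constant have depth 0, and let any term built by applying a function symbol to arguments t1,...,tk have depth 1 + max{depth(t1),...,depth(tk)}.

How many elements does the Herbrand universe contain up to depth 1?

Write N_k for the number of ground terms of depth ≤ k. A term of depth ≤ k is either a constant or a function symbol applied to arguments of depth ≤ k−1, so N_k = 3 + N_{k-1}^2.
N_0 = 3
N_1 = 3 + 3^2 = 12
Explicitly: v, w, u, t(v, v), t(v, w), t(v, u), t(w, v), t(w, w), t(w, u), t(u, v), t(u, w), t(u, u).

12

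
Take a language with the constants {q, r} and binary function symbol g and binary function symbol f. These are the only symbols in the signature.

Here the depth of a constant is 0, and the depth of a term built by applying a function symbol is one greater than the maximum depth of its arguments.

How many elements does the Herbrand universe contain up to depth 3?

Let N_k = |{terms of depth ≤ k}|. Then N_0 = 2 and N_k = 2 + N_{k-1}^2 + N_{k-1}^2 for k ≥ 1 (one summand per function symbol, arity giving the exponent).
N_0 = 2
N_1 = 2 + 2^2 + 2^2 = 10
N_2 = 2 + 10^2 + 10^2 = 202
N_3 = 2 + 202^2 + 202^2 = 81610

81610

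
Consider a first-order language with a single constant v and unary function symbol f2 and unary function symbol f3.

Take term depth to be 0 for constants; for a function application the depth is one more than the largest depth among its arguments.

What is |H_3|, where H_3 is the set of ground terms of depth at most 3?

15

Let N_k count ground terms of depth at most k. Each non-constant term of depth ≤ k is some function symbol applied to depth-≤(k−1) arguments, giving N_k = 1 + N_{k-1} + N_{k-1}.
N_0 = 1
N_1 = 1 + 1 + 1 = 3
N_2 = 1 + 3 + 3 = 7
N_3 = 1 + 7 + 7 = 15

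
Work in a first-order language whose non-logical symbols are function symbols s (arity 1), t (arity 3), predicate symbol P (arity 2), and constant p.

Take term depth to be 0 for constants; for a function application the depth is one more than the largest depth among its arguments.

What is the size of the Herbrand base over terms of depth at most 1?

9

First count ground terms of depth ≤ 1.
Let N_k count ground terms of depth at most k. Each non-constant term of depth ≤ k is some function symbol applied to depth-≤(k−1) arguments, giving N_k = 1 + N_{k-1} + N_{k-1}^3.
N_0 = 1
N_1 = 1 + 1 + 1^3 = 3
Explicitly: p, s(p), t(p, p, p).
So |H| = 3.
Each predicate of arity r yields |H|^r ground atoms (one per choice of an r-tuple from H):
  P: 3^2 = 9
Total ground atoms: 9.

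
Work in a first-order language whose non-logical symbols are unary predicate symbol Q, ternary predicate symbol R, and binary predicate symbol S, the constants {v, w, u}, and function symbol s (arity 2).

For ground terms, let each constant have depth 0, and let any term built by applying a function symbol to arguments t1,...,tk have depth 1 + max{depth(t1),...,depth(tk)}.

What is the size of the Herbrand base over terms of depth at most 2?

3198279

First count ground terms of depth ≤ 2.
If N_k denotes the number of depth-≤k ground terms, the 3 constants give N_0 = 3, and each function symbol of arity r contributes N_{k-1}^r new terms at level k: N_k = 3 + N_{k-1}^2.
N_0 = 3
N_1 = 3 + 3^2 = 12
N_2 = 3 + 12^2 = 147
So |H| = 147.
Each predicate of arity r yields |H|^r ground atoms (one per choice of an r-tuple from H):
  Q: 147;  R: 147^3 = 3176523;  S: 147^2 = 21609
Total ground atoms: 147 + 3176523 + 21609 = 3198279.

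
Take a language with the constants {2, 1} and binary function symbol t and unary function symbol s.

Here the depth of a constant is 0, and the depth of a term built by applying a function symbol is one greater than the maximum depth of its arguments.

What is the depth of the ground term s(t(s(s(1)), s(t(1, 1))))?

4

depth(s(1)) = 1 + depth(1) = 1 + 0 = 1
depth(s(s(1))) = 1 + depth(s(1)) = 1 + 1 = 2
depth(t(1, 1)) = 1 + max(0, 0) = 1
depth(s(t(1, 1))) = 1 + depth(t(1, 1)) = 1 + 1 = 2
depth(t(s(s(1)), s(t(1, 1)))) = 1 + max(2, 2) = 3
depth(s(t(s(s(1)), s(t(1, 1))))) = 1 + depth(t(s(s(1)), s(t(1, 1)))) = 1 + 3 = 4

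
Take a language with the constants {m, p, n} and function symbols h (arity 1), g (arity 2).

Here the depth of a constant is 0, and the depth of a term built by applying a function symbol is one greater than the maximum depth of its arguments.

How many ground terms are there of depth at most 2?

Let N_k count ground terms of depth at most k. Each non-constant term of depth ≤ k is some function symbol applied to depth-≤(k−1) arguments, giving N_k = 3 + N_{k-1} + N_{k-1}^2.
N_0 = 3
N_1 = 3 + 3 + 3^2 = 15
N_2 = 3 + 15 + 15^2 = 243

243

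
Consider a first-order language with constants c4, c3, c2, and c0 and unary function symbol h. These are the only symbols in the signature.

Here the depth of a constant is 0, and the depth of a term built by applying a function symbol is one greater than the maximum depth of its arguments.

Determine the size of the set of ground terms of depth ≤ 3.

Count level by level. With function symbols h/1, the terms of depth ≤ k are the 4 constants together with each function applied to depth-≤(k−1) tuples, so N_k = 4 + N_{k-1}.
N_0 = 4
N_1 = 4 + 4 = 8
N_2 = 4 + 8 = 12
N_3 = 4 + 12 = 16

16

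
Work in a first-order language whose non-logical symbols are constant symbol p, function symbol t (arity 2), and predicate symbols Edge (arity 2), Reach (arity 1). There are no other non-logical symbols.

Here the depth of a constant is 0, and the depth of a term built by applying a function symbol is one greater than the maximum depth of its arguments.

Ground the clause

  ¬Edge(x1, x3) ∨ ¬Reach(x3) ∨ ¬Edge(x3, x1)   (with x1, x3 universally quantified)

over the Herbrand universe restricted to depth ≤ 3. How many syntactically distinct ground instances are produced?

Ground terms of depth ≤ 3:
  If N_k denotes the number of depth-≤k ground terms, the 1 constant gives N_0 = 1, and each function symbol of arity r contributes N_{k-1}^r new terms at level k: N_k = 1 + N_{k-1}^2.
  N_0 = 1
  N_1 = 1 + 1^2 = 2
  N_2 = 1 + 2^2 = 5
  N_3 = 1 + 5^2 = 26
So there are 26 ground terms available for substitution.
The body mentions every one of the 2 quantified variables; since ground terms form a free algebra, no two substitutions collapse to the same formula.
Number of ground instances = 26^2 = 676.

676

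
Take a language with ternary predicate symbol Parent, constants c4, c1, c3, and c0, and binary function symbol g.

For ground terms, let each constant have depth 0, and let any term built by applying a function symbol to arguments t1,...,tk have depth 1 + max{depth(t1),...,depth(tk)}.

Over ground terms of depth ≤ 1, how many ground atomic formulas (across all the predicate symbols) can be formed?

8000

First count ground terms of depth ≤ 1.
Let N_k count ground terms of depth at most k. Each non-constant term of depth ≤ k is some function symbol applied to depth-≤(k−1) arguments, giving N_k = 4 + N_{k-1}^2.
N_0 = 4
N_1 = 4 + 4^2 = 20
So |H| = 20.
Ground atoms are formed by filling each argument slot of a predicate with a term from H, so an r-ary predicate gives |H|^r atoms:
  Parent: 20^3 = 8000
Total ground atoms: 8000.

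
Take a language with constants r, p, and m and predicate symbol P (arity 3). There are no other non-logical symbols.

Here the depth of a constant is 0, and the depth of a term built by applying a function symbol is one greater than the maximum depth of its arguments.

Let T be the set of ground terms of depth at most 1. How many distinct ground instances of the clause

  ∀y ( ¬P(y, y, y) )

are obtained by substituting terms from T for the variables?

3

Ground terms of depth ≤ 1:
  With no function symbols every ground term is a constant, so there are exactly 3 ground terms at every depth bound.
  N_0 = 3
  N_1 = 3
  Explicitly: r, p, m.
So there are 3 ground terms available for substitution.
The body mentions the single quantified variable y; since ground terms form a free algebra, no two substitutions collapse to the same formula.
Number of ground instances = 3.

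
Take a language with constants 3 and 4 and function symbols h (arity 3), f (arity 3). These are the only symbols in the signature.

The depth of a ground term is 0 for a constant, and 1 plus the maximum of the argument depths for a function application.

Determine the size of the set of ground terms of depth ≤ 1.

Write N_k for the number of ground terms of depth ≤ k. A term of depth ≤ k is either a constant or a function symbol applied to arguments of depth ≤ k−1, so N_k = 2 + N_{k-1}^3 + N_{k-1}^3.
N_0 = 2
N_1 = 2 + 2^3 + 2^3 = 18

18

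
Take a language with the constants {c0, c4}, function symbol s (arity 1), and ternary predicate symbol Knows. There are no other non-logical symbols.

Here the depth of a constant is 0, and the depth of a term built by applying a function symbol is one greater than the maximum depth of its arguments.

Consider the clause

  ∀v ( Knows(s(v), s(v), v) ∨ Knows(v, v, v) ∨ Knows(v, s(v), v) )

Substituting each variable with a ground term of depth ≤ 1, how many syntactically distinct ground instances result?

4

Ground terms of depth ≤ 1:
  If N_k denotes the number of depth-≤k ground terms, the 2 constants give N_0 = 2, and each function symbol of arity r contributes N_{k-1}^r new terms at level k: N_k = 2 + N_{k-1}.
  N_0 = 2
  N_1 = 2 + 2 = 4
So there are 4 ground terms available for substitution.
The body mentions the single quantified variable v; since ground terms form a free algebra, no two substitutions collapse to the same formula.
Number of ground instances = 4.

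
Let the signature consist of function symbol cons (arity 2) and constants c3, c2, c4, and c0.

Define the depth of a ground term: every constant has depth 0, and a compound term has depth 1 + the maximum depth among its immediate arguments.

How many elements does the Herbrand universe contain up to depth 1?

20

Write N_k for the number of ground terms of depth ≤ k. A term of depth ≤ k is either a constant or a function symbol applied to arguments of depth ≤ k−1, so N_k = 4 + N_{k-1}^2.
N_0 = 4
N_1 = 4 + 4^2 = 20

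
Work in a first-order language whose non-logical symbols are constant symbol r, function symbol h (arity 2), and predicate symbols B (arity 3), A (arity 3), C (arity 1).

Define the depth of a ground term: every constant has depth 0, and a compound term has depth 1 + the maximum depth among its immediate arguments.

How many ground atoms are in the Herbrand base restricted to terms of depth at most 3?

35178

First count ground terms of depth ≤ 3.
Let N_k count ground terms of depth at most k. Each non-constant term of depth ≤ k is some function symbol applied to depth-≤(k−1) arguments, giving N_k = 1 + N_{k-1}^2.
N_0 = 1
N_1 = 1 + 1^2 = 2
N_2 = 1 + 2^2 = 5
N_3 = 1 + 5^2 = 26
So |H| = 26.
Ground atoms are formed by filling each argument slot of a predicate with a term from H, so an r-ary predicate gives |H|^r atoms:
  B: 26^3 = 17576;  A: 26^3 = 17576;  C: 26
Total ground atoms: 17576 + 17576 + 26 = 35178.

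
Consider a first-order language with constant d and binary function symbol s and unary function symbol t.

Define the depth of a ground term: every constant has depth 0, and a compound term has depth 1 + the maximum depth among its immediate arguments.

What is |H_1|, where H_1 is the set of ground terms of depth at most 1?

3

Let N_k = |{terms of depth ≤ k}|. Then N_0 = 1 and N_k = 1 + N_{k-1}^2 + N_{k-1} for k ≥ 1 (one summand per function symbol, arity giving the exponent).
N_0 = 1
N_1 = 1 + 1^2 + 1 = 3
Explicitly: d, s(d, d), t(d).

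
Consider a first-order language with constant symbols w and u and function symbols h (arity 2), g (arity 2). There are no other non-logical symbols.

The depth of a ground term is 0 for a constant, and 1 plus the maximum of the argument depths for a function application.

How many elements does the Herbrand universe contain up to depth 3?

Let N_k count ground terms of depth at most k. Each non-constant term of depth ≤ k is some function symbol applied to depth-≤(k−1) arguments, giving N_k = 2 + N_{k-1}^2 + N_{k-1}^2.
N_0 = 2
N_1 = 2 + 2^2 + 2^2 = 10
N_2 = 2 + 10^2 + 10^2 = 202
N_3 = 2 + 202^2 + 202^2 = 81610

81610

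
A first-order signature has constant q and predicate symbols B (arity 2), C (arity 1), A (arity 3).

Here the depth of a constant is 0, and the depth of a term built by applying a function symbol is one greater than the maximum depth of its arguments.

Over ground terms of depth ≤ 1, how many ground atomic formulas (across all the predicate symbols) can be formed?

3

First count ground terms of depth ≤ 1.
With no function symbols every ground term is a constant, so there is exactly 1 ground term at every depth bound.
N_0 = 1
N_1 = 1
So |H| = 1.
A ground atom is a predicate applied to a tuple of terms from H, so the count is the sum over predicates of |H|^arity:
  B: 1^2 = 1;  C: 1;  A: 1^3 = 1
Total ground atoms: 1 + 1 + 1 = 3.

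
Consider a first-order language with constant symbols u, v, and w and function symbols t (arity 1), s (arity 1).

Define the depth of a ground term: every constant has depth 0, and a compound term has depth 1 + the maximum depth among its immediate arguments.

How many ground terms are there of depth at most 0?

Write N_k for the number of ground terms of depth ≤ k. A term of depth ≤ k is either a constant or a function symbol applied to arguments of depth ≤ k−1, so N_k = 3 + N_{k-1} + N_{k-1}.
N_0 = 3

3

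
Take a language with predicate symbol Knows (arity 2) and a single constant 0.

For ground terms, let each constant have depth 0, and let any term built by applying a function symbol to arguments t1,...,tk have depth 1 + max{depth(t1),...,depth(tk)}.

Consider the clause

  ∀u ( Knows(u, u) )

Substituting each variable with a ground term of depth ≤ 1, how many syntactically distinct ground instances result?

1

Ground terms of depth ≤ 1:
  With no function symbols every ground term is a constant, so there is exactly 1 ground term at every depth bound.
  N_0 = 1
  N_1 = 1
So there is exactly 1 ground term available for substitution.
The variable u ranges independently over the available ground terms, and distinct assignments produce distinct instances.
Number of ground instances = 1.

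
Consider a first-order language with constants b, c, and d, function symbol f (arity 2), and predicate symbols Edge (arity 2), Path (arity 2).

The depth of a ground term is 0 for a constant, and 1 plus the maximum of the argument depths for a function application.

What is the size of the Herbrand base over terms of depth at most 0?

First count ground terms of depth ≤ 0.
If N_k denotes the number of depth-≤k ground terms, the 3 constants give N_0 = 3, and each function symbol of arity r contributes N_{k-1}^r new terms at level k: N_k = 3 + N_{k-1}^2.
N_0 = 3
Explicitly: b, c, d.
So |H| = 3.
Ground atoms are formed by filling each argument slot of a predicate with a term from H, so an r-ary predicate gives |H|^r atoms:
  Edge: 3^2 = 9;  Path: 3^2 = 9
Total ground atoms: 9 + 9 = 18.

18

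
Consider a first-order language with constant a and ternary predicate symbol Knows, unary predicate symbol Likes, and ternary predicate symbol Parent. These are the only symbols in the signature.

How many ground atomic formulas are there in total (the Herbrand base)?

3

With no function symbols, the Herbrand universe is just the 1 constant.
Ground atoms per predicate: Knows: 1^3 = 1, Likes: 1, Parent: 1^3 = 1.
Herbrand base size = 1 + 1 + 1 = 3.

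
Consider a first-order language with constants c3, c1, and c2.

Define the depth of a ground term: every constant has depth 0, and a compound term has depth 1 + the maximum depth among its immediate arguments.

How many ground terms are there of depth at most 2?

3

With no function symbols every ground term is a constant, so there are exactly 3 ground terms at every depth bound.
N_0 = 3
N_1 = 3
N_2 = 3
Explicitly: c3, c1, c2.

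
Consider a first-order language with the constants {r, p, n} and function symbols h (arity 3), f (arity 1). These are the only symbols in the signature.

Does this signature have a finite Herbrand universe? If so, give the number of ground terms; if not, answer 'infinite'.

The signature has at least one function symbol (h, arity 3) and at least one constant (r).
Iterating h gives infinitely many distinct ground terms: r, h(r, r, r), h(h(r, r, r), h(r, r, r), h(r, r, r)), ...
So the Herbrand universe is infinite.

infinite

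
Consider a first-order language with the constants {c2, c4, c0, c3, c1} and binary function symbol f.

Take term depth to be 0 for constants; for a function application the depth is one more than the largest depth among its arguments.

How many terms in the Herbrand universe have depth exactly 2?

875

Count level by level. With function symbols f/2, the terms of depth ≤ k are the 5 constants together with each function applied to depth-≤(k−1) tuples, so N_k = 5 + N_{k-1}^2.
N_0 = 5
N_1 = 5 + 5^2 = 30
N_2 = 5 + 30^2 = 905
Terms of depth exactly 2: N_2 − N_1 = 905 − 30 = 875.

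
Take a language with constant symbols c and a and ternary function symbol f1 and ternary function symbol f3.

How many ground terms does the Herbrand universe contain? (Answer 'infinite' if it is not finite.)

infinite

The signature has at least one function symbol (f1, arity 3) and at least one constant (c).
Iterating f1 gives infinitely many distinct ground terms: c, f1(c, c, c), f1(f1(c, c, c), f1(c, c, c), f1(c, c, c)), ...
So the Herbrand universe is infinite.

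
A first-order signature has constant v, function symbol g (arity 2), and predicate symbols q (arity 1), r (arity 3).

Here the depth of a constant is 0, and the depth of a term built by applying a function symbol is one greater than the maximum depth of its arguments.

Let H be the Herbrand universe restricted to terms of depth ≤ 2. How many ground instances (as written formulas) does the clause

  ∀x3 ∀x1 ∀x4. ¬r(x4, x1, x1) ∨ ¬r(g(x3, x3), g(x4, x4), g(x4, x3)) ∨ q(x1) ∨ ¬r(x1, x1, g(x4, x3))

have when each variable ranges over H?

Ground terms of depth ≤ 2:
  Write N_k for the number of ground terms of depth ≤ k. A term of depth ≤ k is either a constant or a function symbol applied to arguments of depth ≤ k−1, so N_k = 1 + N_{k-1}^2.
  N_0 = 1
  N_1 = 1 + 1^2 = 2
  N_2 = 1 + 2^2 = 5
  Explicitly: v, g(v, v), g(v, g(v, v)), g(g(v, v), v), g(g(v, v), g(v, v)).
So there are 5 ground terms available for substitution.
The clause has 3 distinct variables (x3, x1, x4), each appearing in the body. In the free term algebra distinct substitutions yield syntactically distinct ground instances.
Number of ground instances = 5^3 = 125.

125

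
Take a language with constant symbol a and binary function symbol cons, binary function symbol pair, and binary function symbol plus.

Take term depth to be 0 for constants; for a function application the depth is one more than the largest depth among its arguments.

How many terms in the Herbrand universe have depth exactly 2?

45

Let N_k = |{terms of depth ≤ k}|. Then N_0 = 1 and N_k = 1 + N_{k-1}^2 + N_{k-1}^2 + N_{k-1}^2 for k ≥ 1 (one summand per function symbol, arity giving the exponent).
N_0 = 1
N_1 = 1 + 1^2 + 1^2 + 1^2 = 4
N_2 = 1 + 4^2 + 4^2 + 4^2 = 49
Terms of depth exactly 2: N_2 − N_1 = 49 − 4 = 45.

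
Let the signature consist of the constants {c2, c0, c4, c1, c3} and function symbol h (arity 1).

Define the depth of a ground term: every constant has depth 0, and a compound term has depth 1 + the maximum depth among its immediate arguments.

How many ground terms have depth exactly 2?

Write N_k for the number of ground terms of depth ≤ k. A term of depth ≤ k is either a constant or a function symbol applied to arguments of depth ≤ k−1, so N_k = 5 + N_{k-1}.
N_0 = 5
N_1 = 5 + 5 = 10
N_2 = 5 + 10 = 15
Terms of depth exactly 2: N_2 − N_1 = 15 − 10 = 5.

5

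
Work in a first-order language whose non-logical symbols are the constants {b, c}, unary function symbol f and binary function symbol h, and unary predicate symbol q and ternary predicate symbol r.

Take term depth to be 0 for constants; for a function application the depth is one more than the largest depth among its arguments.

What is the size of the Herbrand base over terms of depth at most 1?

520

First count ground terms of depth ≤ 1.
Let N_k count ground terms of depth at most k. Each non-constant term of depth ≤ k is some function symbol applied to depth-≤(k−1) arguments, giving N_k = 2 + N_{k-1} + N_{k-1}^2.
N_0 = 2
N_1 = 2 + 2 + 2^2 = 8
So |H| = 8.
Ground atoms are formed by filling each argument slot of a predicate with a term from H, so an r-ary predicate gives |H|^r atoms:
  q: 8;  r: 8^3 = 512
Total ground atoms: 8 + 512 = 520.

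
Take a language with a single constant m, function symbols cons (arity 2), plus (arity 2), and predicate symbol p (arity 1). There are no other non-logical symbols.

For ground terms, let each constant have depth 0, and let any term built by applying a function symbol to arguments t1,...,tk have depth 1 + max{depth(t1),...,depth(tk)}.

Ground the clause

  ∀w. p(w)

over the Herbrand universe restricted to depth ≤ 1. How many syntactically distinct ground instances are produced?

3

Ground terms of depth ≤ 1:
  Let N_k count ground terms of depth at most k. Each non-constant term of depth ≤ k is some function symbol applied to depth-≤(k−1) arguments, giving N_k = 1 + N_{k-1}^2 + N_{k-1}^2.
  N_0 = 1
  N_1 = 1 + 1^2 + 1^2 = 3
So there are 3 ground terms available for substitution.
There is 1 variable to instantiate (w),  occurring in at least one literal, so different choices give different ground instances.
Number of ground instances = 3.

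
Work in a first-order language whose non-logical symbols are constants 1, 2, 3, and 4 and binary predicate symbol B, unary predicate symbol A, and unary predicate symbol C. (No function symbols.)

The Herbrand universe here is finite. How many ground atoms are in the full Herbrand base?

With no function symbols, the Herbrand universe is just the 4 constants.
Ground atoms per predicate: B: 4^2 = 16, A: 4, C: 4.
Herbrand base size = 16 + 4 + 4 = 24.

24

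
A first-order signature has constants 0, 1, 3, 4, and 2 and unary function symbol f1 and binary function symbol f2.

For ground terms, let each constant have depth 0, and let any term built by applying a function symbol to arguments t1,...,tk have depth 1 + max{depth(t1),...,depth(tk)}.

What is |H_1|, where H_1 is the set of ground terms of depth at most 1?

35

If N_k denotes the number of depth-≤k ground terms, the 5 constants give N_0 = 5, and each function symbol of arity r contributes N_{k-1}^r new terms at level k: N_k = 5 + N_{k-1} + N_{k-1}^2.
N_0 = 5
N_1 = 5 + 5 + 5^2 = 35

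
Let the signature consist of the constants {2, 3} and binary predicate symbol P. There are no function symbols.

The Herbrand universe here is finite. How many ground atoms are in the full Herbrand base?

With no function symbols, the Herbrand universe is just the 2 constants.
Ground atoms per predicate: P: 2^2 = 4.
Herbrand base size = 4 = 4.

4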